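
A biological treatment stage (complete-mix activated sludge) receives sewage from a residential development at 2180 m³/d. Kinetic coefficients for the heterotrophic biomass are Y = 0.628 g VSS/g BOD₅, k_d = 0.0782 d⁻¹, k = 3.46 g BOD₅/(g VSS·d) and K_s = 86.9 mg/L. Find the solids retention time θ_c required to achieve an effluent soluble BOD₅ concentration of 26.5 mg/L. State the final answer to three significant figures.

θ_c ≈ 2.33 d

At the target effluent, Y k S/(K_s+S) = 0.628×3.46×26.5/113.4 = 0.5078 d⁻¹.
1/θ_c = 0.5078 − 0.0782 = 0.4296 d⁻¹, so θ_c = 2.328 d.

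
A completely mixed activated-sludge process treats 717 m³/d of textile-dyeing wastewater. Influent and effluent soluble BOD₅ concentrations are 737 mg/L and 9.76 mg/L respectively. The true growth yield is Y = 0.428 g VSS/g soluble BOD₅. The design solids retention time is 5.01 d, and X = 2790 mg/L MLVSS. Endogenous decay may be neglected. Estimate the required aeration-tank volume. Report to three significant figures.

V ≈ 401 m³

Biomass mass balance (decay neglected): V·X = Y·Q·(S₀ − S)·θ_c, so V = 0.428 × 717 × (737 − 9.76) × 5.01 / 2790 = 400.8 m³.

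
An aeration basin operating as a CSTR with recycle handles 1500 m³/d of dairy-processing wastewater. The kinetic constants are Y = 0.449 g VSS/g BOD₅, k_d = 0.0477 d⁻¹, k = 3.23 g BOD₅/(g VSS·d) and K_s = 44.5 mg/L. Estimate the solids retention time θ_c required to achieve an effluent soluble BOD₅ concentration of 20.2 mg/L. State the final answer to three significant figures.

θ_c ≈ 2.47 d

Specific growth rate at S = 20.2 mg/L: μ = YkS/(K_s+S) = 0.449·3.23·20.2/(44.5+20.2) = 0.4528 d⁻¹.
1/θ_c = 0.4528 − 0.0477 = 0.4051 d⁻¹, so θ_c = 2.469 d.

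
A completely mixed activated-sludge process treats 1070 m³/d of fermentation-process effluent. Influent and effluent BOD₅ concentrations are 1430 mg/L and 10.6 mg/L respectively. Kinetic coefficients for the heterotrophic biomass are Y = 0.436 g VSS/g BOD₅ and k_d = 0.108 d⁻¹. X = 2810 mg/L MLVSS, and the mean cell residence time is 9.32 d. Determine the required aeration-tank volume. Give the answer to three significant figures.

V ≈ 1090 m³

Rearranging the biomass balance for a CMAS with decay, V = Y·Q·ΔS·θ_c / [X·(1+k_d θ_c)] = 0.436 × 1070 × (1430 − 10.6) × 9.32 / [2810 × (1 + 0.108 × 9.32)] = 6.17×10^6 / 5638 = 1095 m³.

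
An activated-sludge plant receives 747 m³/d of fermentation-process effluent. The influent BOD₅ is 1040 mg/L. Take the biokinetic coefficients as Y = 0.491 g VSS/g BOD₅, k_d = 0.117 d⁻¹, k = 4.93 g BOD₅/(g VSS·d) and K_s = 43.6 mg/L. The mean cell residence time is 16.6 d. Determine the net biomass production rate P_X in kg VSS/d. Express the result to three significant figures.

Effluent substrate depends only on kinetics and SRT: S = K_s(1 + k_d θ_c) / [θ_c(Yk − k_d) − 1] = 43.6 × (1 + 0.117 × 16.6) / [16.6 × (0.491 × 4.93 − 0.117) − 1] = 128.3 / 37.24 = 3.445 mg/L.
The observed yield is Y_obs = Y/(1 + k_d·θ_c) = 0.491 / (1 + 0.117 × 16.6) = 0.491 / 2.942 = 0.1669 g VSS per g BOD₅ removed.
Q·(S₀ − S) = 747 × (1040 − 3.44) × 10⁻³ = 774.3 kg/d removed.
Biomass produced: P_X = Y_obs·Q·ΔS = 0.1669 × 774.3 ≈ 129.2 kg VSS/d.

P_X ≈ 129 kg VSS/d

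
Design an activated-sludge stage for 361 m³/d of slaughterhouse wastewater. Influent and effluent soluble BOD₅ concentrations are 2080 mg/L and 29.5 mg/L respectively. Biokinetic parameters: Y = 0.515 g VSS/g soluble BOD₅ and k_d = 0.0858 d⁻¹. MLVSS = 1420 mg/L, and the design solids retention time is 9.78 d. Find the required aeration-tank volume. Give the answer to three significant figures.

V ≈ 1430 m³

Rearranging the biomass balance for a CMAS with decay, V = Y·Q·ΔS·θ_c / [X·(1+k_d θ_c)] = 0.515 × 361 × (2080 − 29.5) × 9.78 / [1420 × (1 + 0.0858 × 9.78)] = 3.73×10^6 / 2612 = 1428 m³.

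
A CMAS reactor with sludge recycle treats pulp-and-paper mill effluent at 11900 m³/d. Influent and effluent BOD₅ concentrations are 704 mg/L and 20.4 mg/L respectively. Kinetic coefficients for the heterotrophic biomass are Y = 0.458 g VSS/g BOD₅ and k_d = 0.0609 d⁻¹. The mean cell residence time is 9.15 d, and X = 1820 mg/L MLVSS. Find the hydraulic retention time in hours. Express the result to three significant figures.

τ ≈ 24.3 h

Rearranging the biomass balance for a CMAS with decay, V = Y·Q·ΔS·θ_c / [X·(1+k_d θ_c)] = 0.458 × 11900 × (704 − 20.4) × 9.15 / [1820 × (1 + 0.0609 × 9.15)] = 3.41×10^7 / 2834 = 12028 m³.
HRT = V/Q = 12028 m³ / 11900 m³·d⁻¹ = 1.011 d × 24 = 24.26 h.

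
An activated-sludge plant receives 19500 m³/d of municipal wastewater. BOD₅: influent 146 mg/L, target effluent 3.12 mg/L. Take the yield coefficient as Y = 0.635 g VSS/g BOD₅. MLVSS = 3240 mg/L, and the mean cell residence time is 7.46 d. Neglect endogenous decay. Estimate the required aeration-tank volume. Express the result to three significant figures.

Biomass mass balance (decay neglected): V·X = Y·Q·(S₀ − S)·θ_c, so V = 0.635 × 19500 × (146 − 3.12) × 7.46 / 3240 = 4074 m³.

V ≈ 4070 m³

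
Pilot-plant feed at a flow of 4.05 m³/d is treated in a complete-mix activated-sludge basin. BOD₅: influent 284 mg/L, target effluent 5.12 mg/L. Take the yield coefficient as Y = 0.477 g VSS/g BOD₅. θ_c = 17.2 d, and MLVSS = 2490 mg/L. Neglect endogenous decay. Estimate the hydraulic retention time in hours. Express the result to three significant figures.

τ ≈ 22.1 h

Biomass mass balance (decay neglected): V·X = Y·Q·(S₀ − S)·θ_c, so V = 0.477 × 4.05 × (284 − 5.12) × 17.2 / 2490 = 3.722 m³.
Hydraulic retention time τ = V/Q = 3.722 / 4.05 = 0.9189 d = 22.05 h.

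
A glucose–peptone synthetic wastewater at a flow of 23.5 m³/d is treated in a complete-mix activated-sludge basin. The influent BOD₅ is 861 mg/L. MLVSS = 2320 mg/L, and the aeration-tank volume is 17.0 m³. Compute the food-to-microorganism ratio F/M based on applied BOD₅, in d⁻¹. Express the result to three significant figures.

Food-to-microorganism ratio F/M = Q S₀ / (V X) = 23.5 × 861 / (17.00 × 2320) = 0.5130 d⁻¹.

F/M ≈ 0.513 d⁻¹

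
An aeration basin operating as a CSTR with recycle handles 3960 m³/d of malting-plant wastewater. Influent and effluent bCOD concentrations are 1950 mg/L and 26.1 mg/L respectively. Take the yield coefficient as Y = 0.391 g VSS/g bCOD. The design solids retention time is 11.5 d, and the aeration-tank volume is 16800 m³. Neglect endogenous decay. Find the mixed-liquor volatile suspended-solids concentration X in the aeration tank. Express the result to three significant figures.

Without decay, X = Y Q (S₀−S) θ_c / V = 0.391 × 3960 × (1950 − 26.1) × 11.5 / 16800 = 2039 mg/L.

X ≈ 2040 mg/L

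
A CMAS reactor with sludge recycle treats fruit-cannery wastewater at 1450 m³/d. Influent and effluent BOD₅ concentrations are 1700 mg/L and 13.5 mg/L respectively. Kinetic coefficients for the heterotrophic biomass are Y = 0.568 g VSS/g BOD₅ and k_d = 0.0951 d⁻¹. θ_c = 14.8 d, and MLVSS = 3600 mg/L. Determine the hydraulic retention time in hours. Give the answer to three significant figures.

τ ≈ 39.3 h

Rearranging the biomass balance for a CMAS with decay, V = Y·Q·ΔS·θ_c / [X·(1+k_d θ_c)] = 0.568 × 1450 × (1700 − 13.5) × 14.8 / [3600 × (1 + 0.0951 × 14.8)] = 2.06×10^7 / 8667 = 2372 m³.
Hydraulic retention time τ = V/Q = 2372 / 1450 = 1.636 d = 39.26 h.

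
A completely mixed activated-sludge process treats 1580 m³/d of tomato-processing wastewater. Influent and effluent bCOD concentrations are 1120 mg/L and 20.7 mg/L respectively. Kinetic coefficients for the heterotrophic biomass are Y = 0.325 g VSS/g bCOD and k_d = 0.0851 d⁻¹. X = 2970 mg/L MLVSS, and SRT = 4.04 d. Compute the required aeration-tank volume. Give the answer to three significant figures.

V ≈ 571 m³

From the SRT design equation V = Y Q (S₀−S) θ_c / [X (1 + k_d θ_c)] = 0.325 × 1580 × (1120 − 20.7) × 4.04 / [2970 × (1 + 0.0851 × 4.04)] = 2.28×10^6 / 3991 = 571.4 m³.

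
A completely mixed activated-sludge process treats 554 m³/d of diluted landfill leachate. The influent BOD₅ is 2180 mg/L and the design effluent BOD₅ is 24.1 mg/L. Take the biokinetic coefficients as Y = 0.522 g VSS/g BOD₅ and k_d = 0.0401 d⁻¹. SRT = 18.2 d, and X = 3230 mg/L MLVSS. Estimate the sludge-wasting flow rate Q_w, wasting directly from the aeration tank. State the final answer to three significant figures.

From the SRT design equation V = Y Q (S₀−S) θ_c / [X (1 + k_d θ_c)] = 0.522 × 554 × (2180 − 24.1) × 18.2 / [3230 × (1 + 0.0401 × 18.2)] = 1.13×10^7 / 5587 = 2031 m³.
Wasting from the aeration tank: Q_w = V / θ_c = 2031 / 18.2 = 111.6 m³/d.

Q_w ≈ 112 m³/d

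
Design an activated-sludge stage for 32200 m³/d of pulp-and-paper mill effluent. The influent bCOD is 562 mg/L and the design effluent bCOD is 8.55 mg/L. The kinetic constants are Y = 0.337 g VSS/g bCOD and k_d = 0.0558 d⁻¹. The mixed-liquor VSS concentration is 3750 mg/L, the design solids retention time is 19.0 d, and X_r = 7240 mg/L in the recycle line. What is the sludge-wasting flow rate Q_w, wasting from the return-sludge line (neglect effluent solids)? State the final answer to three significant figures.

From the SRT design equation V = Y Q (S₀−S) θ_c / [X (1 + k_d θ_c)] = 0.337 × 32200 × (562 − 8.55) × 19.0 / [3750 × (1 + 0.0558 × 19.0)] = 1.14×10^8 / 7726 = 14770 m³.
Q_w = (V·X)/(θ_c X_r) = 14770 × 3750 / (19.0 × 7240) = 402.6 m³/d.

Q_w ≈ 403 m³/d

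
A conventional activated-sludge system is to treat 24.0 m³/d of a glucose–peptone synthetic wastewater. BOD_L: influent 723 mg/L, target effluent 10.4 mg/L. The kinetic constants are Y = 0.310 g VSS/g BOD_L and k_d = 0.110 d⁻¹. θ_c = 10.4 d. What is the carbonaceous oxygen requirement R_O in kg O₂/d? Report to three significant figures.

Y_obs = Y / (1 + k_d θ_c) = 0.310 / (1 + 0.110 × 10.4) = 0.310 / 2.144 = 0.1446.
ΔS = 723 − 10.4 = 712.6 mg/L, so the substrate removal rate is 24.0 × 712.6/1000 = 17.10 kg BOD_L/d.
P_X = Y_obs·Q·(S₀ − S) = 0.1446 × 17.10 = 2.473 kg VSS/d.
R_O = Q·(S₀ − S) − 1.42·P_X = 17.10 − 1.42 × 2.473 = 13.59 kg O₂/d.

R_O ≈ 13.6 kg O₂/d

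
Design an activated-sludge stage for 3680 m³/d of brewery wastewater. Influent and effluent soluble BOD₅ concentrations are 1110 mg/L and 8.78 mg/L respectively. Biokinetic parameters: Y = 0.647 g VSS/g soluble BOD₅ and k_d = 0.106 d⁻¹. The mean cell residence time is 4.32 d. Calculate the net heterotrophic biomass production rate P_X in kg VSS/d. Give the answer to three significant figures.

Y_obs = Y / (1 + k_d θ_c) = 0.647 / (1 + 0.106 × 4.32) = 0.647 / 1.458 = 0.4438.
Q·(S₀ − S) = 3680 × (1110 − 8.78) × 10⁻³ = 4052 kg/d removed.
Net biomass production P_X = Y_obs × Q·(S₀ − S) = 0.4438 × 4052 = 1798 kg VSS/d.

P_X ≈ 1800 kg VSS/d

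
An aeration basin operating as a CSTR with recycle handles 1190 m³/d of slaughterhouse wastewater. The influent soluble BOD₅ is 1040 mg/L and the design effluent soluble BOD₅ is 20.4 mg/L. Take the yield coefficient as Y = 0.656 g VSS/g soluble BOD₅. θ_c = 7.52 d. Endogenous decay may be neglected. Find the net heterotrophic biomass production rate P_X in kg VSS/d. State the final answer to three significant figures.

Since k_d ≈ 0, Y_obs = Y = 0.656 g VSS/g soluble BOD₅.
ΔS = 1040 − 20.4 = 1020 mg/L, so the substrate removal rate is 1190 × 1020/1000 = 1213 kg soluble BOD₅/d.
Net biomass production P_X = Y_obs × Q·(S₀ − S) = 0.6560 × 1213 = 795.9 kg VSS/d.

P_X ≈ 796 kg VSS/d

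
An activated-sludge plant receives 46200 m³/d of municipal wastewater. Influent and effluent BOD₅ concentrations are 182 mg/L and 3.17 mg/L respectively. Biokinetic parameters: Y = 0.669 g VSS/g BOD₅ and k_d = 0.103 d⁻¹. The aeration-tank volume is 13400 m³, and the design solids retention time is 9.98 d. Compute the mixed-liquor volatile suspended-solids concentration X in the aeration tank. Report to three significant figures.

Solving the biomass balance for X: X = Y Q (S₀−S) θ_c / [V (1+k_d θ_c)] = 0.669 × 46200 × (182 − 3.17) × 9.98 / [13400 × (1 + 0.103 × 9.98)] = 2030 mg/L.

X ≈ 2030 mg/L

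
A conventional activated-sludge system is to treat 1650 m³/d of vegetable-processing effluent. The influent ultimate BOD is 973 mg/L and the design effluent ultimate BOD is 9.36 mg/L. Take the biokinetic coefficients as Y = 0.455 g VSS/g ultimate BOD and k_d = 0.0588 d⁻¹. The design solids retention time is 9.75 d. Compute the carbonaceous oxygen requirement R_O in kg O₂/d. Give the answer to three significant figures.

R_O ≈ 937 kg O₂/d

Correct the yield for decay: Y_obs = Y/(1 + k_d θ_c) = 0.455 / (1 + 0.0588 × 9.75) = 0.455 / 1.573 = 0.2892.
Q·(S₀ − S) = 1650 × (973 − 9.36) × 10⁻³ = 1590 kg/d removed.
Net sludge production P_X = 0.2892 × 1590 = 459.8 kg VSS/d.
R_O = Q·ΔS − 1.42 P_X = 1590 − 653.0 = 937.0 kg O₂/d.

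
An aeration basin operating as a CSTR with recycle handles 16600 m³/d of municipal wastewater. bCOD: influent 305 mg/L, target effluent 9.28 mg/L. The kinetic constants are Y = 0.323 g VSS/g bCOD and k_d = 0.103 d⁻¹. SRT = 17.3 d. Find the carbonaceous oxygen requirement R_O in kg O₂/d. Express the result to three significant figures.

Observed yield with endogenous decay: Y_obs = Y / (1 + k_d·θ_c) = 0.323 / (1 + 0.103 × 17.3) = 0.323 / 2.782 = 0.1161 g VSS/g bCOD.
Substrate removed = Q·(S₀ − S) = 16600 m³/d × (305 − 9.28) g/m³ = 4.91×10^6 g/d = 4909 kg/d.
P_X = Y_obs·Q·(S₀ − S) = 0.1161 × 4909 = 570.0 kg VSS/d.
R_O = Q·ΔS − 1.42 P_X = 4909 − 809.4 = 4100 kg O₂/d.

R_O ≈ 4100 kg O₂/d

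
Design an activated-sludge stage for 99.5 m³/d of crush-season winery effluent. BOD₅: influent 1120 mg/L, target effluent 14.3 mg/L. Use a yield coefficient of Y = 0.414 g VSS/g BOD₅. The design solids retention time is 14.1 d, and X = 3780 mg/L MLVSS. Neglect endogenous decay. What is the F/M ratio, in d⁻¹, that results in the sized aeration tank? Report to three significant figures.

F/M ≈ 0.174 d⁻¹

With k_d = 0 the design equation reduces to V = Y Q (S₀−S) θ_c / X = 0.414 × 99.5 × (1120 − 14.3) × 14.1 / 3780 = 169.9 m³.
Food-to-microorganism ratio F/M = Q S₀ / (V X) = 99.5 × 1120 / (169.9 × 3780) = 0.1735 d⁻¹.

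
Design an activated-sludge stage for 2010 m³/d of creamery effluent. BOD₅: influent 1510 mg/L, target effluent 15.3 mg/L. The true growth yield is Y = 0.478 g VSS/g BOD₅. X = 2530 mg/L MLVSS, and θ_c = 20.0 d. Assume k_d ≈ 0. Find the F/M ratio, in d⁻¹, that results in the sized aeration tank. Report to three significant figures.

F/M ≈ 0.106 d⁻¹

Biomass mass balance (decay neglected): V·X = Y·Q·(S₀ − S)·θ_c, so V = 0.478 × 2010 × (1510 − 15.3) × 20.0 / 2530 = 11352 m³.
F/M = applied load / biomass = Q·S₀/(V·X) = 2010 × 1510 / (11352 × 2530) = 0.1057 d⁻¹.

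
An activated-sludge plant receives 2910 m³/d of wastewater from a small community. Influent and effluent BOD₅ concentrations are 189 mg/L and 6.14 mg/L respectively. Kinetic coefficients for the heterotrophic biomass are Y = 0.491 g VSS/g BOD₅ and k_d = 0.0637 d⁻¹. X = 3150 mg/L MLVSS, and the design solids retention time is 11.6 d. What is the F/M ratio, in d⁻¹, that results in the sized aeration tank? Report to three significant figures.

F/M ≈ 0.316 d⁻¹

Steady-state biomass mass balance: V·X·(1 + k_d·θ_c) = Y·Q·(S₀ − S)·θ_c, so V = 0.491 × 2910 × (189 − 6.14) × 11.6 / [3150 × (1 + 0.0637 × 11.6)] = 3.03×10^6 / 5478 = 553.3 m³.
F/M = applied load / biomass = Q·S₀/(V·X) = 2910 × 189 / (553.3 × 3150) = 0.3156 d⁻¹.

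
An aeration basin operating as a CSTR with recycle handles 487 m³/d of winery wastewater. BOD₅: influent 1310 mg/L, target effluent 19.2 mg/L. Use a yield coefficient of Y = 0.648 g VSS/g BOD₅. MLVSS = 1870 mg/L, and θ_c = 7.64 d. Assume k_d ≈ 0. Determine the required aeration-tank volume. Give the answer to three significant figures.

V ≈ 1660 m³

With k_d = 0 the design equation reduces to V = Y Q (S₀−S) θ_c / X = 0.648 × 487 × (1310 − 19.2) × 7.64 / 1870 = 1664 m³.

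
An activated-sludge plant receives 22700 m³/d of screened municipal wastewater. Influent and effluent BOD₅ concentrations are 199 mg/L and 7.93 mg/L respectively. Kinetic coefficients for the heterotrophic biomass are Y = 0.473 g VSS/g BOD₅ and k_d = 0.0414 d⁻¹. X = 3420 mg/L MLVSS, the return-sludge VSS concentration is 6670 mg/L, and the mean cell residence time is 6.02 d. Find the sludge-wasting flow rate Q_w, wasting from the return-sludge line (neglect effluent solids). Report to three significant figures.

Q_w ≈ 246 m³/d

From the SRT design equation V = Y Q (S₀−S) θ_c / [X (1 + k_d θ_c)] = 0.473 × 22700 × (199 − 7.93) × 6.02 / [3420 × (1 + 0.0414 × 6.02)] = 1.24×10^7 / 4272 = 2891 m³.
Wasting from the return line (neglecting effluent solids): Q_w = V·X / (θ_c·X_r) = 2891 × 3420 / (6.02 × 6670) = 246.2 m³/d.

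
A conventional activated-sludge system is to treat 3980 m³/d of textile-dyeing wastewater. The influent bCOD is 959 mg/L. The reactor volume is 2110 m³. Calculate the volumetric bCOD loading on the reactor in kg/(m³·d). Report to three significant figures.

L_v ≈ 1.81 kg bCOD/(m³·d)

Applied bCOD load per unit volume = Q·S₀/V = (3980 × 959/1000)/2110 = 1.809 kg bCOD·m⁻³·d⁻¹.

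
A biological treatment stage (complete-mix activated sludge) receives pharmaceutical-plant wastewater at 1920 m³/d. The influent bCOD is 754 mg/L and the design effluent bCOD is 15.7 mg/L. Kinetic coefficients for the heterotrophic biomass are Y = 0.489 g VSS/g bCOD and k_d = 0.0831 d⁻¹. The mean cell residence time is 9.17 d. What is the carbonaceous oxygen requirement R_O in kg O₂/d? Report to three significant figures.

Observed yield with endogenous decay: Y_obs = Y / (1 + k_d·θ_c) = 0.489 / (1 + 0.0831 × 9.17) = 0.489 / 1.762 = 0.2775 g VSS/g bCOD.
Q·(S₀ − S) = 1920 × (754 − 15.7) × 10⁻³ = 1418 kg/d removed.
Biomass synthesised: P_X = Y_obs × 1418 = 393.4 kg VSS/d.
Carbonaceous O₂ demand = substrate oxidised − cell-mass equivalent = 1418 − 1.42 × 393.4 = 858.9 kg O₂/d.

R_O ≈ 859 kg O₂/d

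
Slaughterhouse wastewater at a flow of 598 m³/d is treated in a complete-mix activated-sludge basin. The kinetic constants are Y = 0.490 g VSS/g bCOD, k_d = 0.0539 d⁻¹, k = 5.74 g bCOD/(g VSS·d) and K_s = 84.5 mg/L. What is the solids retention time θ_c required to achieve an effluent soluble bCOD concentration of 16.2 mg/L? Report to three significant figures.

From 1/θ_c = Y·k·S/(K_s + S) − k_d: Y·k·S/(K_s+S) = 0.490 × 5.74 × 16.2 / (84.5 + 16.2) = 0.4525 d⁻¹.
Then 1/θ_c = μ − k_d = 0.4525 − 0.0539 = 0.3986 d⁻¹, giving θ_c = 2.509 d.

θ_c ≈ 2.51 d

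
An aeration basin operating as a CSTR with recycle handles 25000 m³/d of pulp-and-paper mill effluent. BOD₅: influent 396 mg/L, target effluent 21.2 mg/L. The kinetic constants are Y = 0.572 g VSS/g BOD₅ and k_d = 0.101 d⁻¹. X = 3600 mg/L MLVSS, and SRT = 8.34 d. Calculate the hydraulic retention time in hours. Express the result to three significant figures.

From the SRT design equation V = Y Q (S₀−S) θ_c / [X (1 + k_d θ_c)] = 0.572 × 25000 × (396 − 21.2) × 8.34 / [3600 × (1 + 0.101 × 8.34)] = 4.47×10^7 / 6632 = 6740 m³.
Hydraulic retention time τ = V/Q = 6740 / 25000 = 0.2696 d = 6.470 h.

τ ≈ 6.47 h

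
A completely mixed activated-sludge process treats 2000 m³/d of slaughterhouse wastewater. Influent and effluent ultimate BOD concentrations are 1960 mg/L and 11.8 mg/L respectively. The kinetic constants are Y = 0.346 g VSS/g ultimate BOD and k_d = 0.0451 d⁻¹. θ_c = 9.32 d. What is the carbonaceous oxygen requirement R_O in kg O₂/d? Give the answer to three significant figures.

R_O ≈ 2550 kg O₂/d

Correct the yield for decay: Y_obs = Y/(1 + k_d θ_c) = 0.346 / (1 + 0.0451 × 9.32) = 0.346 / 1.420 = 0.2436.
Mass of ultimate BOD removed per day: Q(S₀ − S) = 2000 × 1948 g/m³ = 3896 kg/d.
P_X = Y_obs·Q·(S₀ − S) = 0.2436 × 3896 = 949.2 kg VSS/d.
Carbonaceous O₂ demand = substrate oxidised − cell-mass equivalent = 3896 − 1.42 × 949.2 = 2549 kg O₂/d.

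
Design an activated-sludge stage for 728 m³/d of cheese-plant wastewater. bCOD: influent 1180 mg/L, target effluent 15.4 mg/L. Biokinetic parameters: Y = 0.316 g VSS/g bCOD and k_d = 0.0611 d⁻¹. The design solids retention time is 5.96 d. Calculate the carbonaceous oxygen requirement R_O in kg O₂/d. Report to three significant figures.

The observed yield is Y_obs = Y/(1 + k_d·θ_c) = 0.316 / (1 + 0.0611 × 5.96) = 0.316 / 1.364 = 0.2316 g VSS per g bCOD removed.
ΔS = 1180 − 15.4 = 1165 mg/L, so the substrate removal rate is 728 × 1165/1000 = 847.8 kg bCOD/d.
P_X = Y_obs·Q·(S₀ − S) = 0.2316 × 847.8 = 196.4 kg VSS/d.
Carbonaceous O₂ demand = substrate oxidised − cell-mass equivalent = 847.8 − 1.42 × 196.4 = 568.9 kg O₂/d.

R_O ≈ 569 kg O₂/d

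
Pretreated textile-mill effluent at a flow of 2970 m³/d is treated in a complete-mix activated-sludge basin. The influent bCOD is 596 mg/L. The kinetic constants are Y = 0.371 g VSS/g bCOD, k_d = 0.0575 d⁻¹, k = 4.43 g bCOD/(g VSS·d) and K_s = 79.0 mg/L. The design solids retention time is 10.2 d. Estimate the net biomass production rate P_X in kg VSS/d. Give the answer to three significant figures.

P_X ≈ 408 kg VSS/d

From the Monod/SRT balance for a CMAS, S = K_s·(1+k_d θ_c)/[θ_c·(Y k − k_d) − 1] = 79.0 × (1 + 0.0575 × 10.2) / [10.2 × (0.371 × 4.43 − 0.0575) − 1] = 125.3 / 15.18 = 8.258 mg/L.
Y_obs = Y / (1 + k_d θ_c) = 0.371 / (1 + 0.0575 × 10.2) = 0.371 / 1.587 = 0.2338.
ΔS = 596 − 8.26 = 587.7 mg/L, so the substrate removal rate is 2970 × 587.7/1000 = 1746 kg bCOD/d.
P_X = Y_obs · Q(S₀ − S) = 0.2338 × 1746 = 408.2 kg VSS/d.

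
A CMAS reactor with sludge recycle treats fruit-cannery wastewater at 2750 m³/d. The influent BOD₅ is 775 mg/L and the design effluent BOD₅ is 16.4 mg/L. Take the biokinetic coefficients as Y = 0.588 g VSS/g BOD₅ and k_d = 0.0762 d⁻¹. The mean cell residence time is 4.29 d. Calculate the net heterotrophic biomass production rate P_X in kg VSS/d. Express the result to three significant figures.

P_X ≈ 924 kg VSS/d

The observed yield is Y_obs = Y/(1 + k_d·θ_c) = 0.588 / (1 + 0.0762 × 4.29) = 0.588 / 1.327 = 0.4431 g VSS per g BOD₅ removed.
Mass of BOD₅ removed per day: Q(S₀ − S) = 2750 × 758.6 g/m³ = 2086 kg/d.
Biomass produced: P_X = Y_obs·Q·ΔS = 0.4431 × 2086 ≈ 924.5 kg VSS/d.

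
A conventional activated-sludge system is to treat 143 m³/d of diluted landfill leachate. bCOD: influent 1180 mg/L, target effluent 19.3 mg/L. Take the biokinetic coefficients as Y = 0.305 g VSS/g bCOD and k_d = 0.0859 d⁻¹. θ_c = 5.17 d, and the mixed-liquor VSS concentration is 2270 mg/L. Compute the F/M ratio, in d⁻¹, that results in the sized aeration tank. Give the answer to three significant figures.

F/M ≈ 0.931 d⁻¹

Steady-state biomass mass balance: V·X·(1 + k_d·θ_c) = Y·Q·(S₀ − S)·θ_c, so V = 0.305 × 143 × (1180 − 19.3) × 5.17 / [2270 × (1 + 0.0859 × 5.17)] = 2.62×10^5 / 3278 = 79.84 m³.
Food-to-microorganism ratio F/M = Q S₀ / (V X) = 143 × 1180 / (79.84 × 2270) = 0.9310 d⁻¹.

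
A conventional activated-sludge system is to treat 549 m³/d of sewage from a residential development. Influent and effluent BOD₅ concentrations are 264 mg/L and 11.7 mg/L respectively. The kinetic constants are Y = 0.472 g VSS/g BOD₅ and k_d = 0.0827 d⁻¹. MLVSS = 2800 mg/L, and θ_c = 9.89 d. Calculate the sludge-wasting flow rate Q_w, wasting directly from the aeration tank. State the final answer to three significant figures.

Q_w ≈ 12.8 m³/d

Steady-state biomass mass balance: V·X·(1 + k_d·θ_c) = Y·Q·(S₀ − S)·θ_c, so V = 0.472 × 549 × (264 − 11.7) × 9.89 / [2800 × (1 + 0.0827 × 9.89)] = 6.47×10^5 / 5090 = 127.0 m³.
Wasting from the aeration tank: Q_w = V / θ_c = 127.0 / 9.89 = 12.84 m³/d.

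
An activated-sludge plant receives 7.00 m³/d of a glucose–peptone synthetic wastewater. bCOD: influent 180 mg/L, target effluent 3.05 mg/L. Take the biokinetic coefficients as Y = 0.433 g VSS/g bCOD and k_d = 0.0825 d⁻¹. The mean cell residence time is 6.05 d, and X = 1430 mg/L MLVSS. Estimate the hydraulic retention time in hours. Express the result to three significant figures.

From the SRT design equation V = Y Q (S₀−S) θ_c / [X (1 + k_d θ_c)] = 0.433 × 7.00 × (180 − 3.05) × 6.05 / [1430 × (1 + 0.0825 × 6.05)] = 3.24×10^3 / 2144 = 1.514 m³.
τ = V/Q = 1.514/7.00 = 0.2162 d, or 5.190 h.

τ ≈ 5.19 h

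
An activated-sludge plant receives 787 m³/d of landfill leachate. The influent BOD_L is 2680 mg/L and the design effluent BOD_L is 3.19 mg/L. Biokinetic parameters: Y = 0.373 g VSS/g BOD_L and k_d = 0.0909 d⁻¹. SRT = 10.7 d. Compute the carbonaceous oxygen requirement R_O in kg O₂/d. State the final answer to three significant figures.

R_O ≈ 1540 kg O₂/d

Observed yield with endogenous decay: Y_obs = Y / (1 + k_d·θ_c) = 0.373 / (1 + 0.0909 × 10.7) = 0.373 / 1.973 = 0.1891 g VSS/g BOD_L.
Mass of BOD_L removed per day: Q(S₀ − S) = 787 × 2677 g/m³ = 2107 kg/d.
Biomass synthesised: P_X = Y_obs × 2107 = 398.3 kg VSS/d.
Carbonaceous O₂ demand = substrate oxidised − cell-mass equivalent = 2107 − 1.42 × 398.3 = 1541 kg O₂/d.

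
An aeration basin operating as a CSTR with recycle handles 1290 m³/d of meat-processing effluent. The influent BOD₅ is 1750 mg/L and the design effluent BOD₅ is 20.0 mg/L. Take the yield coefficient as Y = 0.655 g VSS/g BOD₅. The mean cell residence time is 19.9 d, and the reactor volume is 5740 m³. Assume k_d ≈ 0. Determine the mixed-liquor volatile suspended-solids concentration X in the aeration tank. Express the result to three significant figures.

X ≈ 5070 mg/L

From V·X = Y·Q·(S₀ − S)·θ_c (decay neglected): X = 0.655 × 1290 × (1750 − 20.0) × 19.9 / 5740 = 5068 mg/L.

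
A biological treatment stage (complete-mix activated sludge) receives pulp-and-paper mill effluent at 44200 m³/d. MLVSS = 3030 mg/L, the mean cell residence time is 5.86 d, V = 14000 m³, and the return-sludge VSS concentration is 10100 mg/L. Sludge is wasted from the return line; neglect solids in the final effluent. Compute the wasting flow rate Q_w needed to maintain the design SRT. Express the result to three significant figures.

Q_w ≈ 717 m³/d

Q_w = (V·X)/(θ_c X_r) = 14000 × 3030 / (5.86 × 10100) = 716.7 m³/d.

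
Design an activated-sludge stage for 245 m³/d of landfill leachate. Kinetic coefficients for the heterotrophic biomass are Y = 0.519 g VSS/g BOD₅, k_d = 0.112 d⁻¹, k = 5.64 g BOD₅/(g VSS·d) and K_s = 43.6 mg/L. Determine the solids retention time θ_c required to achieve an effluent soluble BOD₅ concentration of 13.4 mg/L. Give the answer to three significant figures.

At the target effluent, Y k S/(K_s+S) = 0.519×5.64×13.4/57.00 = 0.6881 d⁻¹.
θ_c = 1/(μ − k_d) = 1/(0.6881 − 0.112) = 1/0.5761 = 1.736 d.

θ_c ≈ 1.74 d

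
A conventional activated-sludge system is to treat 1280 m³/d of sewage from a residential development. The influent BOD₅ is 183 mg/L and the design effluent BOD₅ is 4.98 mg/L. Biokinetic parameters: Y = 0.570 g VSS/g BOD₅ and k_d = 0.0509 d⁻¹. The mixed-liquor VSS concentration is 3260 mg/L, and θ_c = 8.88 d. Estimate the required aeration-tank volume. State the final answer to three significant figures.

Rearranging the biomass balance for a CMAS with decay, V = Y·Q·ΔS·θ_c / [X·(1+k_d θ_c)] = 0.570 × 1280 × (183 − 4.98) × 8.88 / [3260 × (1 + 0.0509 × 8.88)] = 1.15×10^6 / 4733 = 243.7 m³.

V ≈ 244 m³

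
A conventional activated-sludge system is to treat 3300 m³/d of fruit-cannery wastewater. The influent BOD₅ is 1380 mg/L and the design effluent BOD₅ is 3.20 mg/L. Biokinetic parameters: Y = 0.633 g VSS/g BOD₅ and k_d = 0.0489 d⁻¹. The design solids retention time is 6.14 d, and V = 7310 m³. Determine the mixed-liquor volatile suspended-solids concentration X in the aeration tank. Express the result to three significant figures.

X ≈ 1860 mg/L

Solving the biomass balance for X: X = Y Q (S₀−S) θ_c / [V (1+k_d θ_c)] = 0.633 × 3300 × (1380 − 3.20) × 6.14 / [7310 × (1 + 0.0489 × 6.14)] = 1858 mg/L.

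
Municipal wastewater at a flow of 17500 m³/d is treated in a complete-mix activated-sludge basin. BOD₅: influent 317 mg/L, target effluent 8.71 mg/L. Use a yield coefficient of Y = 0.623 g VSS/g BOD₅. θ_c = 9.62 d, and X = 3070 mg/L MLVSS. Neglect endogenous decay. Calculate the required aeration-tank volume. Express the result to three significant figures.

Biomass mass balance (decay neglected): V·X = Y·Q·(S₀ − S)·θ_c, so V = 0.623 × 17500 × (317 − 8.71) × 9.62 / 3070 = 10532 m³.

V ≈ 10500 m³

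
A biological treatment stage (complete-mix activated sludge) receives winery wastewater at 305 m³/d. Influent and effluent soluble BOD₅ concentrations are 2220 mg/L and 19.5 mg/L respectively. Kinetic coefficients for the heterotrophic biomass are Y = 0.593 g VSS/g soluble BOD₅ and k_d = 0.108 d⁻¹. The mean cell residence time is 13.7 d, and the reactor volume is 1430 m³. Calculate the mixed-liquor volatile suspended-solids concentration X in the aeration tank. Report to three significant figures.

X ≈ 1540 mg/L

Solving the biomass balance for X: X = Y Q (S₀−S) θ_c / [V (1+k_d θ_c)] = 0.593 × 305 × (2220 − 19.5) × 13.7 / [1430 × (1 + 0.108 × 13.7)] = 1538 mg/L.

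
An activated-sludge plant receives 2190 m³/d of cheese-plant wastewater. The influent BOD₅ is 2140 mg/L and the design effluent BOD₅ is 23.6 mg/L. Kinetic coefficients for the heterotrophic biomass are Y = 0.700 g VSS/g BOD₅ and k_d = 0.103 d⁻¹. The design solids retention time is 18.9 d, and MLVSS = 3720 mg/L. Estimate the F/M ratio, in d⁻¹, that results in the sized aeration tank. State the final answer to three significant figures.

F/M ≈ 0.225 d⁻¹

Rearranging the biomass balance for a CMAS with decay, V = Y·Q·ΔS·θ_c / [X·(1+k_d θ_c)] = 0.700 × 2190 × (2140 − 23.6) × 18.9 / [3720 × (1 + 0.103 × 18.9)] = 6.13×10^7 / 10962 = 5594 m³.
F/M = applied load / biomass = Q·S₀/(V·X) = 2190 × 2140 / (5594 × 3720) = 0.2252 d⁻¹.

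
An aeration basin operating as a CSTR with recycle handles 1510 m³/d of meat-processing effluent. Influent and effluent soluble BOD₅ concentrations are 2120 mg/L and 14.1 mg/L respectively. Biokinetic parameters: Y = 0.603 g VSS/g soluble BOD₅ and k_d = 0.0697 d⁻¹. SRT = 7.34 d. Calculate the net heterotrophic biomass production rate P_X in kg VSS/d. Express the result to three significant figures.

P_X ≈ 1270 kg VSS/d

Y_obs = Y / (1 + k_d θ_c) = 0.603 / (1 + 0.0697 × 7.34) = 0.603 / 1.512 = 0.3989.
Q·(S₀ − S) = 1510 × (2120 − 14.1) × 10⁻³ = 3180 kg/d removed.
Net biomass production P_X = Y_obs × Q·(S₀ − S) = 0.3989 × 3180 = 1269 kg VSS/d.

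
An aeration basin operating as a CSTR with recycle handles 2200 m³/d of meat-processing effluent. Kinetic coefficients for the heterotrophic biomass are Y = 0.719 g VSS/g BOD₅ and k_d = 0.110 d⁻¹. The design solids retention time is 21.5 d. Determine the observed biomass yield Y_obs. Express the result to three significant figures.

The observed yield is Y_obs = Y/(1 + k_d·θ_c) = 0.719 / (1 + 0.110 × 21.5) = 0.719 / 3.365 = 0.2137 g VSS per g BOD₅ removed.

Y_obs ≈ 0.214 g VSS/g BOD₅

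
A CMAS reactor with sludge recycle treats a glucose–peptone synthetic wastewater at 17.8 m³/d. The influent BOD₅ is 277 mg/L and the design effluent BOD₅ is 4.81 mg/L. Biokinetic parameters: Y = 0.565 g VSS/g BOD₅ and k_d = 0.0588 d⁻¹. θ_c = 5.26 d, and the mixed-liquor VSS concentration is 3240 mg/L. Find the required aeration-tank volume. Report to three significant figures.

Steady-state biomass mass balance: V·X·(1 + k_d·θ_c) = Y·Q·(S₀ − S)·θ_c, so V = 0.565 × 17.8 × (277 − 4.81) × 5.26 / [3240 × (1 + 0.0588 × 5.26)] = 1.44×10^4 / 4242 = 3.394 m³.

V ≈ 3.39 m³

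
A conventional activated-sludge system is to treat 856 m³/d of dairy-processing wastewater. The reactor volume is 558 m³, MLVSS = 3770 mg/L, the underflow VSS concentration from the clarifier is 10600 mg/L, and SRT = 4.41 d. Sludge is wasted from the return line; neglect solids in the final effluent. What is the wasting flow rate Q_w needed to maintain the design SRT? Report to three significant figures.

Q_w ≈ 45.0 m³/d

Q_w = (V·X)/(θ_c X_r) = 558.0 × 3770 / (4.41 × 10600) = 45.00 m³/d.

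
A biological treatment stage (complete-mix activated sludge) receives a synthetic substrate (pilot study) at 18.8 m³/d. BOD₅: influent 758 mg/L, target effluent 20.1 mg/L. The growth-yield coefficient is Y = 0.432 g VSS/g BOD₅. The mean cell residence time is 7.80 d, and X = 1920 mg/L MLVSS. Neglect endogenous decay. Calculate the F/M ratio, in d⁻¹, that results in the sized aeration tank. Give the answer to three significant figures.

Biomass mass balance (decay neglected): V·X = Y·Q·(S₀ − S)·θ_c, so V = 0.432 × 18.8 × (758 − 20.1) × 7.80 / 1920 = 24.35 m³.
F/M = applied load / biomass = Q·S₀/(V·X) = 18.8 × 758 / (24.35 × 1920) = 0.3049 d⁻¹.

F/M ≈ 0.305 d⁻¹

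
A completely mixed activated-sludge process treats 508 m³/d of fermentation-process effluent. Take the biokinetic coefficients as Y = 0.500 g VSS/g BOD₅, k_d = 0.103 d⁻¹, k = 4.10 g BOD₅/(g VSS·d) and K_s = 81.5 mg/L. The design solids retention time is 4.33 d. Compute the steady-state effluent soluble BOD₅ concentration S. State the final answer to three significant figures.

From the Monod/SRT balance for a CMAS, S = K_s·(1+k_d θ_c)/[θ_c·(Y k − k_d) − 1] = 81.5 × (1 + 0.103 × 4.33) / [4.33 × (0.500 × 4.10 − 0.103) − 1] = 117.8 / 7.431 = 15.86 mg/L.

S ≈ 15.9 mg/L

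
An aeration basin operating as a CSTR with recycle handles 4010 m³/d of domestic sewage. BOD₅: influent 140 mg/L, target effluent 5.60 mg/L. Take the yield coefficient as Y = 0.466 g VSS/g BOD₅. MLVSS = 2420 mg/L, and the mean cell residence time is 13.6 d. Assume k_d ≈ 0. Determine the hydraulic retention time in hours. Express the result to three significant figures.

τ ≈ 8.45 h

Biomass mass balance (decay neglected): V·X = Y·Q·(S₀ − S)·θ_c, so V = 0.466 × 4010 × (140 − 5.60) × 13.6 / 2420 = 1411 m³.
HRT = V/Q = 1411 m³ / 4010 m³·d⁻¹ = 0.3520 d × 24 = 8.447 h.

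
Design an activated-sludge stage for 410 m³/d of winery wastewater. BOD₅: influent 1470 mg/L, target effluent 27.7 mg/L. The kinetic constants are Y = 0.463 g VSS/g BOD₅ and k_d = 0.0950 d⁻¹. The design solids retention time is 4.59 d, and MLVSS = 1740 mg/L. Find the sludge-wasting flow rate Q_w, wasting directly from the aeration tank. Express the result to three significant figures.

From the SRT design equation V = Y Q (S₀−S) θ_c / [X (1 + k_d θ_c)] = 0.463 × 410 × (1470 − 27.7) × 4.59 / [1740 × (1 + 0.0950 × 4.59)] = 1.26×10^6 / 2499 = 502.9 m³.
For wasting at MLVSS concentration, Q_w = V/θ_c = 502.9/4.59 = 109.6 m³/d.

Q_w ≈ 110 m³/d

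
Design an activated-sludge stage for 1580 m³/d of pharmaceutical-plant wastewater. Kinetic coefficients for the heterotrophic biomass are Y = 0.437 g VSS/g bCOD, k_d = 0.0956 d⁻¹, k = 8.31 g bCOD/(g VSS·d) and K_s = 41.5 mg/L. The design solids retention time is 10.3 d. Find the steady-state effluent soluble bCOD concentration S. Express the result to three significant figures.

S ≈ 2.33 mg/L

From the Monod/SRT balance for a CMAS, S = K_s·(1+k_d θ_c)/[θ_c·(Y k − k_d) − 1] = 41.5 × (1 + 0.0956 × 10.3) / [10.3 × (0.437 × 8.31 − 0.0956) − 1] = 82.36 / 35.42 = 2.325 mg/L.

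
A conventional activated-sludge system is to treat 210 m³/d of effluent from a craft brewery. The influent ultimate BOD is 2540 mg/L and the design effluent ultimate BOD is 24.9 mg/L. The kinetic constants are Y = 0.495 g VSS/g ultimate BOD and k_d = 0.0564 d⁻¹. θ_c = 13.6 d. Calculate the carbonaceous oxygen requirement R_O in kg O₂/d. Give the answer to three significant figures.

The observed yield is Y_obs = Y/(1 + k_d·θ_c) = 0.495 / (1 + 0.0564 × 13.6) = 0.495 / 1.767 = 0.2801 g VSS per g ultimate BOD removed.
Substrate removed = Q·(S₀ − S) = 210 m³/d × (2540 − 24.9) g/m³ = 5.28×10^5 g/d = 528.2 kg/d.
P_X = Y_obs·Q·(S₀ − S) = 0.2801 × 528.2 = 148.0 kg VSS/d.
Carbonaceous O₂ demand = substrate oxidised − cell-mass equivalent = 528.2 − 1.42 × 148.0 = 318.1 kg O₂/d.

R_O ≈ 318 kg O₂/d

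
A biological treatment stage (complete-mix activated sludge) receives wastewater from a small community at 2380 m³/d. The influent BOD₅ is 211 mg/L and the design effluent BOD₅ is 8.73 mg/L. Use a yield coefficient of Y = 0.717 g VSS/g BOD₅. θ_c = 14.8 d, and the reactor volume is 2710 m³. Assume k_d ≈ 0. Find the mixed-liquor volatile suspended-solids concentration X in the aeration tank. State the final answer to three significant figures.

Without decay, X = Y Q (S₀−S) θ_c / V = 0.717 × 2380 × (211 − 8.73) × 14.8 / 2710 = 1885 mg/L.

X ≈ 1890 mg/L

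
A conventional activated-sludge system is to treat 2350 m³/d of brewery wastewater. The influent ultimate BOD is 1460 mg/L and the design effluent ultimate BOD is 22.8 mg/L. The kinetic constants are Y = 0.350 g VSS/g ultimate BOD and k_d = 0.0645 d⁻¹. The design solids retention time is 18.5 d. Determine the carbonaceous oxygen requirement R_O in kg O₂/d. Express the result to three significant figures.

Y_obs = Y / (1 + k_d θ_c) = 0.350 / (1 + 0.0645 × 18.5) = 0.350 / 2.193 = 0.1596.
Substrate removed = Q·(S₀ − S) = 2350 m³/d × (1460 − 22.8) g/m³ = 3.38×10^6 g/d = 3377 kg/d.
Biomass synthesised: P_X = Y_obs × 3377 = 539.0 kg VSS/d.
R_O = Q·(S₀ − S) − 1.42·P_X = 3377 − 1.42 × 539.0 = 2612 kg O₂/d.

R_O ≈ 2610 kg O₂/d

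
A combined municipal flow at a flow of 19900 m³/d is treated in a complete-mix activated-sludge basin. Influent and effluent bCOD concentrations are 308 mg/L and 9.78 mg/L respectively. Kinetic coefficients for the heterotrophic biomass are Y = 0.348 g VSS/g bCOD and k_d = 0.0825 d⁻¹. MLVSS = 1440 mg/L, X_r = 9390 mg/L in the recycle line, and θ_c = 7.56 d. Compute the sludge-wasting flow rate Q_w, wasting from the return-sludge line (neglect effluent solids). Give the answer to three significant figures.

Q_w ≈ 135 m³/d

From the SRT design equation V = Y Q (S₀−S) θ_c / [X (1 + k_d θ_c)] = 0.348 × 19900 × (308 − 9.78) × 7.56 / [1440 × (1 + 0.0825 × 7.56)] = 1.56×10^7 / 2338 = 6678 m³.
Wasting from the return line (neglecting effluent solids): Q_w = V·X / (θ_c·X_r) = 6678 × 1440 / (7.56 × 9390) = 135.5 m³/d.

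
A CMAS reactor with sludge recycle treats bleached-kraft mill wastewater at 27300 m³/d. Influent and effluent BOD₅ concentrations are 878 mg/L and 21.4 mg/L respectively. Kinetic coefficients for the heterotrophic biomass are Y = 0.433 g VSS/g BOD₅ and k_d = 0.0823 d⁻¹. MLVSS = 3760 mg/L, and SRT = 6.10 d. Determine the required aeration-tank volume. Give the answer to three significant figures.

Rearranging the biomass balance for a CMAS with decay, V = Y·Q·ΔS·θ_c / [X·(1+k_d θ_c)] = 0.433 × 27300 × (878 − 21.4) × 6.10 / [3760 × (1 + 0.0823 × 6.10)] = 6.18×10^7 / 5648 = 10937 m³.

V ≈ 10900 m³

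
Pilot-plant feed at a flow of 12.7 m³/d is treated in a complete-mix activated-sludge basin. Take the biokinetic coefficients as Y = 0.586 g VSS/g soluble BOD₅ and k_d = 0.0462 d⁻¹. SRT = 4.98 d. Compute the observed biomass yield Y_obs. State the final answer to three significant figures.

Y_obs ≈ 0.476 g VSS/g soluble BOD₅

Observed yield with endogenous decay: Y_obs = Y / (1 + k_d·θ_c) = 0.586 / (1 + 0.0462 × 4.98) = 0.586 / 1.230 = 0.4764 g VSS/g soluble BOD₅.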